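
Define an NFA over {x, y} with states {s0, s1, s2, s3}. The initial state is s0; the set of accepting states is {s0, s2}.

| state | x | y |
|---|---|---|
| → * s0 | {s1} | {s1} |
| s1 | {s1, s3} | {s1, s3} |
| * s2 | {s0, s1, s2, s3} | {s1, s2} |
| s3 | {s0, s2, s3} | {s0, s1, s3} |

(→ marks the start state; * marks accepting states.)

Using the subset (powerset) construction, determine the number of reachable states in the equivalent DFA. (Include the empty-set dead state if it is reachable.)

Start state of the DFA: {s0}.
{s0} --x--> {s1}  [new]
{s0} --y--> {s1}  [seen]
{s1} --x--> {s1, s3}  [new]
{s1} --y--> {s1, s3}  [seen]
{s1, s3} --x--> {s0, s1, s2, s3}  [new]
{s1, s3} --y--> {s0, s1, s3}  [new]
{s0, s1, s2, s3} --x--> {s0, s1, s2, s3}  [seen]
{s0, s1, s2, s3} --y--> {s0, s1, s2, s3}  [seen]
{s0, s1, s3} --x--> {s0, s1, s2, s3}  [seen]
{s0, s1, s3} --y--> {s0, s1, s3}  [seen]
Reachable DFA states: {s0}, {s1}, {s1, s3}, {s0, s1, s2, s3}, {s0, s1, s3}.

5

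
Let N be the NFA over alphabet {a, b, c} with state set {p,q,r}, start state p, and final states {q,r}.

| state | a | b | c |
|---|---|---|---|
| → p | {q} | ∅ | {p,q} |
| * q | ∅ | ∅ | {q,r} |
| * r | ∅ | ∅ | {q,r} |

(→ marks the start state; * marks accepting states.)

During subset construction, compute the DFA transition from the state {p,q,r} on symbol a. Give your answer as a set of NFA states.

δ(p,a) = {q}; δ(q,a) = ∅; δ(r,a) = ∅.
Union: {q}.

{q}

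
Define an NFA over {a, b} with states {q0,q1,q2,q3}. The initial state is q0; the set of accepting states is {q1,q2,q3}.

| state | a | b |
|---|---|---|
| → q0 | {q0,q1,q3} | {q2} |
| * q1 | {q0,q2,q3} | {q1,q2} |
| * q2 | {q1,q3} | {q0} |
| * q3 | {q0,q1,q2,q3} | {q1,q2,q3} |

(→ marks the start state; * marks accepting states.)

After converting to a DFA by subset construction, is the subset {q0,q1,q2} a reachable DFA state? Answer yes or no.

Start state of the DFA: {q0}.
{q0} --a--> {q0,q1,q3}  [new]
{q0} --b--> {q2}  [new]
{q0,q1,q3} --a--> {q0,q1,q2,q3}  [new]
{q0,q1,q3} --b--> {q1,q2,q3}  [new]
{q2} --a--> {q1,q3}  [new]
{q2} --b--> {q0}  [seen]
{q0,q1,q2,q3} --a--> {q0,q1,q2,q3}  [seen]
{q0,q1,q2,q3} --b--> {q0,q1,q2,q3}  [seen]
{q1,q2,q3} --a--> {q0,q1,q2,q3}  [seen]
{q1,q2,q3} --b--> {q0,q1,q2,q3}  [seen]
{q1,q3} --a--> {q0,q1,q2,q3}  [seen]
{q1,q3} --b--> {q1,q2,q3}  [seen]
Reachable DFA states: {q0}, {q0,q1,q3}, {q2}, {q0,q1,q2,q3}, {q1,q2,q3}, {q1,q3}.
{q0,q1,q2} is not among them.

no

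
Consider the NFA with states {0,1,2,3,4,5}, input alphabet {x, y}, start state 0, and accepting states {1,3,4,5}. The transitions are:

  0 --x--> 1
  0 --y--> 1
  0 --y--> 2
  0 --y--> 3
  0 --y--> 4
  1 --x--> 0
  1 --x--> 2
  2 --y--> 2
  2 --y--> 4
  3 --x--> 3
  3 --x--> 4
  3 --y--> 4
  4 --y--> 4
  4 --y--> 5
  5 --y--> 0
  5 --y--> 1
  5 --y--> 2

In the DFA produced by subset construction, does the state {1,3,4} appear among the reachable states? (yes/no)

yes

Start state of the DFA: {0}.
{0} --x--> {1}  [new]
{0} --y--> {1,2,3,4}  [new]
{1} --x--> {0,2}  [new]
{1} --y--> ∅  [new]
{1,2,3,4} --x--> {0,2,3,4}  [new]
{1,2,3,4} --y--> {2,4,5}  [new]
{0,2} --x--> {1}  [seen]
{0,2} --y--> {1,2,3,4}  [seen]
∅ --x--> ∅  [seen]
∅ --y--> ∅  [seen]
{0,2,3,4} --x--> {1,3,4}  [new]
{0,2,3,4} --y--> {1,2,3,4,5}  [new]
{2,4,5} --x--> ∅  [seen]
{2,4,5} --y--> {0,1,2,4,5}  [new]
{1,3,4} --x--> {0,2,3,4}  [seen]
{1,3,4} --y--> {4,5}  [new]
{1,2,3,4,5} --x--> {0,2,3,4}  [seen]
{1,2,3,4,5} --y--> {0,1,2,4,5}  [seen]
{0,1,2,4,5} --x--> {0,1,2}  [new]
{0,1,2,4,5} --y--> {0,1,2,3,4,5}  [new]
{4,5} --x--> ∅  [seen]
{4,5} --y--> {0,1,2,4,5}  [seen]
{0,1,2} --x--> {0,1,2}  [seen]
{0,1,2} --y--> {1,2,3,4}  [seen]
{0,1,2,3,4,5} --x--> {0,1,2,3,4}  [new]
{0,1,2,3,4,5} --y--> {0,1,2,3,4,5}  [seen]
{0,1,2,3,4} --x--> {0,1,2,3,4}  [seen]
{0,1,2,3,4} --y--> {1,2,3,4,5}  [seen]
Reachable DFA states: {0}, {1}, {1,2,3,4}, {0,2}, ∅, {0,2,3,4}, {2,4,5}, {1,3,4}, {1,2,3,4,5}, {0,1,2,4,5}, {4,5}, {0,1,2}, {0,1,2,3,4,5}, {0,1,2,3,4}.
{1,3,4} is among them.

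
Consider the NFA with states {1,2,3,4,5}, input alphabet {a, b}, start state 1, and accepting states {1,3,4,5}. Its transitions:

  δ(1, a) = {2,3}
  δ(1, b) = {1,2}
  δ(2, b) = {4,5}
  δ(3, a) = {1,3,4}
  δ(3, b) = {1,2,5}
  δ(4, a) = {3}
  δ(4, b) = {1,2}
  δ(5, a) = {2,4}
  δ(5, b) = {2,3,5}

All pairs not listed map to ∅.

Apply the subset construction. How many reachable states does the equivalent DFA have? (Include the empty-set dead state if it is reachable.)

Start state of the DFA: {1}.
{1} --a--> {2,3}  [new]
{1} --b--> {1,2}  [new]
{2,3} --a--> {1,3,4}  [new]
{2,3} --b--> {1,2,4,5}  [new]
{1,2} --a--> {2,3}  [seen]
{1,2} --b--> {1,2,4,5}  [seen]
{1,3,4} --a--> {1,2,3,4}  [new]
{1,3,4} --b--> {1,2,5}  [new]
{1,2,4,5} --a--> {2,3,4}  [new]
{1,2,4,5} --b--> {1,2,3,4,5}  [new]
{1,2,3,4} --a--> {1,2,3,4}  [seen]
{1,2,3,4} --b--> {1,2,4,5}  [seen]
{1,2,5} --a--> {2,3,4}  [seen]
{1,2,5} --b--> {1,2,3,4,5}  [seen]
{2,3,4} --a--> {1,3,4}  [seen]
{2,3,4} --b--> {1,2,4,5}  [seen]
{1,2,3,4,5} --a--> {1,2,3,4}  [seen]
{1,2,3,4,5} --b--> {1,2,3,4,5}  [seen]
Reachable DFA states: {1}, {2,3}, {1,2}, {1,3,4}, {1,2,4,5}, {1,2,3,4}, {1,2,5}, {2,3,4}, {1,2,3,4,5}.

9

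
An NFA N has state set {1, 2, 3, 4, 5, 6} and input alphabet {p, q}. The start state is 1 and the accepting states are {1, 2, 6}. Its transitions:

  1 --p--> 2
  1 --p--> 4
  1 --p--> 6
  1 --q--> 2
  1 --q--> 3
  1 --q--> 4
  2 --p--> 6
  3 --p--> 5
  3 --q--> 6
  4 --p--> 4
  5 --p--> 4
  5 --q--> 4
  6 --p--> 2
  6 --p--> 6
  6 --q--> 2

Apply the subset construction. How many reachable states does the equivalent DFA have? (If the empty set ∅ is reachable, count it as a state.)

Start state of the DFA: {1}.
{1} --p--> {2, 4, 6}  [new]
{1} --q--> {2, 3, 4}  [new]
{2, 4, 6} --p--> {2, 4, 6}  [seen]
{2, 4, 6} --q--> {2}  [new]
{2, 3, 4} --p--> {4, 5, 6}  [new]
{2, 3, 4} --q--> {6}  [new]
{2} --p--> {6}  [seen]
{2} --q--> ∅  [new]
{4, 5, 6} --p--> {2, 4, 6}  [seen]
{4, 5, 6} --q--> {2, 4}  [new]
{6} --p--> {2, 6}  [new]
{6} --q--> {2}  [seen]
∅ --p--> ∅  [seen]
∅ --q--> ∅  [seen]
{2, 4} --p--> {4, 6}  [new]
{2, 4} --q--> ∅  [seen]
{2, 6} --p--> {2, 6}  [seen]
{2, 6} --q--> {2}  [seen]
{4, 6} --p--> {2, 4, 6}  [seen]
{4, 6} --q--> {2}  [seen]
Reachable DFA states: {1}, {2, 4, 6}, {2, 3, 4}, {2}, {4, 5, 6}, {6}, ∅, {2, 4}, {2, 6}, {4, 6}.

10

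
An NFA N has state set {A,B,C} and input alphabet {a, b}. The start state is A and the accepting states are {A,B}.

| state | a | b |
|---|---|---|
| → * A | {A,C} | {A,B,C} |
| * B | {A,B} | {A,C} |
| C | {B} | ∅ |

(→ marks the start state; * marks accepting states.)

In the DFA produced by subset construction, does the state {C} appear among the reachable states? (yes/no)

no

Start state of the DFA: {A}.
{A} --a--> {A,C}  [new]
{A} --b--> {A,B,C}  [new]
{A,C} --a--> {A,B,C}  [seen]
{A,C} --b--> {A,B,C}  [seen]
{A,B,C} --a--> {A,B,C}  [seen]
{A,B,C} --b--> {A,B,C}  [seen]
Reachable DFA states: {A}, {A,C}, {A,B,C}.
{C} is not among them.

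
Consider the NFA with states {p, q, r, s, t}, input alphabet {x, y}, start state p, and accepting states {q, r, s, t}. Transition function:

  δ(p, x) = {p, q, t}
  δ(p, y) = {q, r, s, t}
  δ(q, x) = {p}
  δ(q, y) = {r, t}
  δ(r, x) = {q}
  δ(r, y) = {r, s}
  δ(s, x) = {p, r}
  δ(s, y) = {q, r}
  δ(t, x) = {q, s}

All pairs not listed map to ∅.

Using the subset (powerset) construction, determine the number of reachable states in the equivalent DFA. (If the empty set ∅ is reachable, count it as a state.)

7

Start state of the DFA: {p}.
{p} --x--> {p, q, t}  [new]
{p} --y--> {q, r, s, t}  [new]
{p, q, t} --x--> {p, q, s, t}  [new]
{p, q, t} --y--> {q, r, s, t}  [seen]
{q, r, s, t} --x--> {p, q, r, s}  [new]
{q, r, s, t} --y--> {q, r, s, t}  [seen]
{p, q, s, t} --x--> {p, q, r, s, t}  [new]
{p, q, s, t} --y--> {q, r, s, t}  [seen]
{p, q, r, s} --x--> {p, q, r, t}  [new]
{p, q, r, s} --y--> {q, r, s, t}  [seen]
{p, q, r, s, t} --x--> {p, q, r, s, t}  [seen]
{p, q, r, s, t} --y--> {q, r, s, t}  [seen]
{p, q, r, t} --x--> {p, q, s, t}  [seen]
{p, q, r, t} --y--> {q, r, s, t}  [seen]
Reachable DFA states: {p}, {p, q, t}, {q, r, s, t}, {p, q, s, t}, {p, q, r, s}, {p, q, r, s, t}, {p, q, r, t}.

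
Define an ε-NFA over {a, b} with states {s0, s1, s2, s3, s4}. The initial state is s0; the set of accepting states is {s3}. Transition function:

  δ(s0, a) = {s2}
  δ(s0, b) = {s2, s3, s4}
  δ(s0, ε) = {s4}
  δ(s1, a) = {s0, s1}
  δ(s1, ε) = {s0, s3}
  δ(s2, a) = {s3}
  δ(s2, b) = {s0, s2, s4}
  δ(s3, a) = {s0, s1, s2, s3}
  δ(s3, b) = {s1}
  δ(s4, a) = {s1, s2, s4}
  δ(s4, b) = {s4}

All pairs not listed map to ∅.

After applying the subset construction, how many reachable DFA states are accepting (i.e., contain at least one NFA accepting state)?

2

Start state of the DFA: {s0, s4} (ε-closure of the NFA start).
{s0, s4} --a--> {s0, s1, s2, s3, s4}  [new]
{s0, s4} --b--> {s2, s3, s4}  [new]
{s0, s1, s2, s3, s4} --a--> {s0, s1, s2, s3, s4}  [seen]
{s0, s1, s2, s3, s4} --b--> {s0, s1, s2, s3, s4}  [seen]
{s2, s3, s4} --a--> {s0, s1, s2, s3, s4}  [seen]
{s2, s3, s4} --b--> {s0, s1, s2, s3, s4}  [seen]
Reachable DFA states: {s0, s4}, {s0, s1, s2, s3, s4}, {s2, s3, s4}.
Accepting DFA states (contain an NFA accepting state): {s0, s1, s2, s3, s4}, {s2, s3, s4}.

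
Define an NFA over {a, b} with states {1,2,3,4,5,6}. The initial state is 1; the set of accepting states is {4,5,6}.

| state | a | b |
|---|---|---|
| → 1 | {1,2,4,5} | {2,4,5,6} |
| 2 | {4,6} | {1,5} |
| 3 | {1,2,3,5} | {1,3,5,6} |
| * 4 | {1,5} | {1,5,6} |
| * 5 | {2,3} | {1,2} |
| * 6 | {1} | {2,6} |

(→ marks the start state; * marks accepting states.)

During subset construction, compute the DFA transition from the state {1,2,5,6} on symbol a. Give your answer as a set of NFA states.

{1,2,3,4,5,6}

δ(1,a) = {1,2,4,5}; δ(2,a) = {4,6}; δ(5,a) = {2,3}; δ(6,a) = {1}.
Union: {1,2,3,4,5,6}.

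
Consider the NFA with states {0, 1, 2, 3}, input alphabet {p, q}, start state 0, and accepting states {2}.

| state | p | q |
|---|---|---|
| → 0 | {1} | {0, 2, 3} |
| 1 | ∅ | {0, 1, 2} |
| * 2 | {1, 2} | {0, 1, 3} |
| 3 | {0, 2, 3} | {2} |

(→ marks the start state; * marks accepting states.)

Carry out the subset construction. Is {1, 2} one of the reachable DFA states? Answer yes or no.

Start state of the DFA: {0}.
{0} --p--> {1}  [new]
{0} --q--> {0, 2, 3}  [new]
{1} --p--> ∅  [new]
{1} --q--> {0, 1, 2}  [new]
{0, 2, 3} --p--> {0, 1, 2, 3}  [new]
{0, 2, 3} --q--> {0, 1, 2, 3}  [seen]
∅ --p--> ∅  [seen]
∅ --q--> ∅  [seen]
{0, 1, 2} --p--> {1, 2}  [new]
{0, 1, 2} --q--> {0, 1, 2, 3}  [seen]
{0, 1, 2, 3} --p--> {0, 1, 2, 3}  [seen]
{0, 1, 2, 3} --q--> {0, 1, 2, 3}  [seen]
{1, 2} --p--> {1, 2}  [seen]
{1, 2} --q--> {0, 1, 2, 3}  [seen]
Reachable DFA states: {0}, {1}, {0, 2, 3}, ∅, {0, 1, 2}, {0, 1, 2, 3}, {1, 2}.
{1, 2} is among them.

yes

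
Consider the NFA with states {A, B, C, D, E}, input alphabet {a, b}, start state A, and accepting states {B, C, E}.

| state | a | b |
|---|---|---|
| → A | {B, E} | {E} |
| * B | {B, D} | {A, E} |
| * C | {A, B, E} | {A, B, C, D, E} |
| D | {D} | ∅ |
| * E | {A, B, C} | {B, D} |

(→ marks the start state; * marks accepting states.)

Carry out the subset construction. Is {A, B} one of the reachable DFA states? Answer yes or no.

no

Start state of the DFA: {A}.
{A} --a--> {B, E}  [new]
{A} --b--> {E}  [new]
{B, E} --a--> {A, B, C, D}  [new]
{B, E} --b--> {A, B, D, E}  [new]
{E} --a--> {A, B, C}  [new]
{E} --b--> {B, D}  [new]
{A, B, C, D} --a--> {A, B, D, E}  [seen]
{A, B, C, D} --b--> {A, B, C, D, E}  [new]
{A, B, D, E} --a--> {A, B, C, D, E}  [seen]
{A, B, D, E} --b--> {A, B, D, E}  [seen]
{A, B, C} --a--> {A, B, D, E}  [seen]
{A, B, C} --b--> {A, B, C, D, E}  [seen]
{B, D} --a--> {B, D}  [seen]
{B, D} --b--> {A, E}  [new]
{A, B, C, D, E} --a--> {A, B, C, D, E}  [seen]
{A, B, C, D, E} --b--> {A, B, C, D, E}  [seen]
{A, E} --a--> {A, B, C, E}  [new]
{A, E} --b--> {B, D, E}  [new]
{A, B, C, E} --a--> {A, B, C, D, E}  [seen]
{A, B, C, E} --b--> {A, B, C, D, E}  [seen]
{B, D, E} --a--> {A, B, C, D}  [seen]
{B, D, E} --b--> {A, B, D, E}  [seen]
Reachable DFA states: {A}, {B, E}, {E}, {A, B, C, D}, {A, B, D, E}, {A, B, C}, {B, D}, {A, B, C, D, E}, {A, E}, {A, B, C, E}, {B, D, E}.
{A, B} is not among them.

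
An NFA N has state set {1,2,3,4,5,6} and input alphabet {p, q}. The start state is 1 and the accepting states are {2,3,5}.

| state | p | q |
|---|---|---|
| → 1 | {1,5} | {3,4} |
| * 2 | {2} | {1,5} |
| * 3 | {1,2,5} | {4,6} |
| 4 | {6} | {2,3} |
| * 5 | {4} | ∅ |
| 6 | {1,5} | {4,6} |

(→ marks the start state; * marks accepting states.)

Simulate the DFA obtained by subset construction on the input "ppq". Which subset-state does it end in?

{2,3,4}

Start: {1}.
δ(1,p) = {1,5}.
Union: {1,5}.
After p: {1,5}.
δ(1,p) = {1,5}; δ(5,p) = {4}.
Union: {1,4,5}.
After p: {1,4,5}.
δ(1,q) = {3,4}; δ(4,q) = {2,3}; δ(5,q) = ∅.
Union: {2,3,4}.
After q: {2,3,4}.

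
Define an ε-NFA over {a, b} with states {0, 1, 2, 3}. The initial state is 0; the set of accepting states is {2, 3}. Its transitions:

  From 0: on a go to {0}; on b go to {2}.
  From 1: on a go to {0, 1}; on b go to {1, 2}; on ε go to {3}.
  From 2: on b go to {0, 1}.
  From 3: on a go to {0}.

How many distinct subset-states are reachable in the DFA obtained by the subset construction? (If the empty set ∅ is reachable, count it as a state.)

6

Start state of the DFA: {0} (ε-closure of the NFA start).
{0} --a--> {0}  [seen]
{0} --b--> {2}  [new]
{2} --a--> ∅  [new]
{2} --b--> {0, 1, 3}  [new]
∅ --a--> ∅  [seen]
∅ --b--> ∅  [seen]
{0, 1, 3} --a--> {0, 1, 3}  [seen]
{0, 1, 3} --b--> {1, 2, 3}  [new]
{1, 2, 3} --a--> {0, 1, 3}  [seen]
{1, 2, 3} --b--> {0, 1, 2, 3}  [new]
{0, 1, 2, 3} --a--> {0, 1, 3}  [seen]
{0, 1, 2, 3} --b--> {0, 1, 2, 3}  [seen]
Reachable DFA states: {0}, {2}, ∅, {0, 1, 3}, {1, 2, 3}, {0, 1, 2, 3}.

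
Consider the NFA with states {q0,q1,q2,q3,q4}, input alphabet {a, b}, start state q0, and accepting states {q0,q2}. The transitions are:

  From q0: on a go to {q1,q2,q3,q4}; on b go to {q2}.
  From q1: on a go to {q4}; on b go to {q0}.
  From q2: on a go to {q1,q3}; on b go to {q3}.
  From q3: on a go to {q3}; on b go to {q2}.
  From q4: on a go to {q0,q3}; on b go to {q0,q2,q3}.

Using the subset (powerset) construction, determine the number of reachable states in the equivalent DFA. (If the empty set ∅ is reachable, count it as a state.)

12

Start state of the DFA: {q0}.
{q0} --a--> {q1,q2,q3,q4}  [new]
{q0} --b--> {q2}  [new]
{q1,q2,q3,q4} --a--> {q0,q1,q3,q4}  [new]
{q1,q2,q3,q4} --b--> {q0,q2,q3}  [new]
{q2} --a--> {q1,q3}  [new]
{q2} --b--> {q3}  [new]
{q0,q1,q3,q4} --a--> {q0,q1,q2,q3,q4}  [new]
{q0,q1,q3,q4} --b--> {q0,q2,q3}  [seen]
{q0,q2,q3} --a--> {q1,q2,q3,q4}  [seen]
{q0,q2,q3} --b--> {q2,q3}  [new]
{q1,q3} --a--> {q3,q4}  [new]
{q1,q3} --b--> {q0,q2}  [new]
{q3} --a--> {q3}  [seen]
{q3} --b--> {q2}  [seen]
{q0,q1,q2,q3,q4} --a--> {q0,q1,q2,q3,q4}  [seen]
{q0,q1,q2,q3,q4} --b--> {q0,q2,q3}  [seen]
{q2,q3} --a--> {q1,q3}  [seen]
{q2,q3} --b--> {q2,q3}  [seen]
{q3,q4} --a--> {q0,q3}  [new]
{q3,q4} --b--> {q0,q2,q3}  [seen]
{q0,q2} --a--> {q1,q2,q3,q4}  [seen]
{q0,q2} --b--> {q2,q3}  [seen]
{q0,q3} --a--> {q1,q2,q3,q4}  [seen]
{q0,q3} --b--> {q2}  [seen]
Reachable DFA states: {q0}, {q1,q2,q3,q4}, {q2}, {q0,q1,q3,q4}, {q0,q2,q3}, {q1,q3}, {q3}, {q0,q1,q2,q3,q4}, {q2,q3}, {q3,q4}, {q0,q2}, {q0,q3}.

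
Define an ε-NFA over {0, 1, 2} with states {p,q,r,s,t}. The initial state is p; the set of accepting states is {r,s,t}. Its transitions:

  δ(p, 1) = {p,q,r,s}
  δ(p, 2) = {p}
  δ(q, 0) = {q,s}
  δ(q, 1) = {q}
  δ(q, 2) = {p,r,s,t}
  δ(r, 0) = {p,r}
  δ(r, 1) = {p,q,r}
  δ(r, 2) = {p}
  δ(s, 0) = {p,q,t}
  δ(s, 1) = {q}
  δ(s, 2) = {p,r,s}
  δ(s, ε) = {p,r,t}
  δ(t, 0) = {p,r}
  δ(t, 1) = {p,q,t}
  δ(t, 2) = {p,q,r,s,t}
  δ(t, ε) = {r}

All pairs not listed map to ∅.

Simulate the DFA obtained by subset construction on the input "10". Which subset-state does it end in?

{p,q,r,s,t}

Start: {p}.
δ(p,1) = {p,q,r,s}.
Union: {p,q,r,s}.
ε-closure gives {p,q,r,s,t}.
After 1: {p,q,r,s,t}.
δ(p,0) = ∅; δ(q,0) = {q,s}; δ(r,0) = {p,r}; δ(s,0) = {p,q,t}; δ(t,0) = {p,r}.
Union: {p,q,r,s,t}.
After 0: {p,q,r,s,t}.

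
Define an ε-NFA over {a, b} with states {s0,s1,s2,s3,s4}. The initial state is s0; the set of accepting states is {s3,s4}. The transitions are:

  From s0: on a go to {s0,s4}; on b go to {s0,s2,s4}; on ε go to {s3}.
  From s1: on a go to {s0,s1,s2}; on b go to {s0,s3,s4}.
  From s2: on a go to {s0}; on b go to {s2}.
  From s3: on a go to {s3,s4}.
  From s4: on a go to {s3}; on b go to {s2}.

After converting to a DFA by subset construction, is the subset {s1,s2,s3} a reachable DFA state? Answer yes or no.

no

Start state of the DFA: {s0,s3} (ε-closure of the NFA start).
{s0,s3} --a--> {s0,s3,s4}  [new]
{s0,s3} --b--> {s0,s2,s3,s4}  [new]
{s0,s3,s4} --a--> {s0,s3,s4}  [seen]
{s0,s3,s4} --b--> {s0,s2,s3,s4}  [seen]
{s0,s2,s3,s4} --a--> {s0,s3,s4}  [seen]
{s0,s2,s3,s4} --b--> {s0,s2,s3,s4}  [seen]
Reachable DFA states: {s0,s3}, {s0,s3,s4}, {s0,s2,s3,s4}.
{s1,s2,s3} is not among them.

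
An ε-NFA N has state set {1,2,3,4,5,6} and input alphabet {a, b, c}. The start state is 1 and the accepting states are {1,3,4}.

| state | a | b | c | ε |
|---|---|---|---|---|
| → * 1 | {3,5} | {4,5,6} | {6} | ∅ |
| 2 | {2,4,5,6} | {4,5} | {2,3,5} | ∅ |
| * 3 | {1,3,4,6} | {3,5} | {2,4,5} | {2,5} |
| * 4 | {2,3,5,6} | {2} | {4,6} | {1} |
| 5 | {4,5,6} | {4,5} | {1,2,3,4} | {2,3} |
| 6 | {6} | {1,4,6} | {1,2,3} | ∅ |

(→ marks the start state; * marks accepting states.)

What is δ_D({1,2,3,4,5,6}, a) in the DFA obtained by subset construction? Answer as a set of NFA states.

δ(1,a) = {3,5}; δ(2,a) = {2,4,5,6}; δ(3,a) = {1,3,4,6}; δ(4,a) = {2,3,5,6}; δ(5,a) = {4,5,6}; δ(6,a) = {6}.
Union: {1,2,3,4,5,6}.

{1,2,3,4,5,6}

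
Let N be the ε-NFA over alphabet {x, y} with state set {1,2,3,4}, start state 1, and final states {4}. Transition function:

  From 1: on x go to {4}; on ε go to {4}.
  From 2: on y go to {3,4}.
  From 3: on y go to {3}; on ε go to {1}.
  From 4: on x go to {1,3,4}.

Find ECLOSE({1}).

Begin with {1}.
1 →ε {4}; add 4.
ε-closure = {1,4}.

{1,4}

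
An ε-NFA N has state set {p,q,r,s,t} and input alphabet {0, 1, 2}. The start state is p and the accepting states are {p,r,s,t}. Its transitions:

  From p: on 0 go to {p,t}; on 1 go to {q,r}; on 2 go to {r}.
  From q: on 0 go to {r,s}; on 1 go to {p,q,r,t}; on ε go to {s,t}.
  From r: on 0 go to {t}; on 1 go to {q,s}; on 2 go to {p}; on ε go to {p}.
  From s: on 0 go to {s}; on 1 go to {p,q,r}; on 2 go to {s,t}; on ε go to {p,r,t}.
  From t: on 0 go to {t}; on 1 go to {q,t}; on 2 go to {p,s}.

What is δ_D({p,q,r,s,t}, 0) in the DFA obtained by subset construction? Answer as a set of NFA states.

{p,r,s,t}

δ(p,0) = {p,t}; δ(q,0) = {r,s}; δ(r,0) = {t}; δ(s,0) = {s}; δ(t,0) = {t}.
Union: {p,r,s,t}.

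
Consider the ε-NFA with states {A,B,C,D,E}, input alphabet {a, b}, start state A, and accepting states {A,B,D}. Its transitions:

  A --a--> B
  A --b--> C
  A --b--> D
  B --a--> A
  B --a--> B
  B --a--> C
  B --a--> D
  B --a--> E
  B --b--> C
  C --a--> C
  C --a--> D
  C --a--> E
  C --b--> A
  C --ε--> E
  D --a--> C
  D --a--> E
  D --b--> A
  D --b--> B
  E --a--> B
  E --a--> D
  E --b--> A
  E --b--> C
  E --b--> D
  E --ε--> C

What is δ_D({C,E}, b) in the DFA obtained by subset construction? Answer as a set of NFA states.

{A,C,D,E}

δ(C,b) = {A}; δ(E,b) = {A,C,D}.
Union: {A,C,D}.
ε-closure gives {A,C,D,E}.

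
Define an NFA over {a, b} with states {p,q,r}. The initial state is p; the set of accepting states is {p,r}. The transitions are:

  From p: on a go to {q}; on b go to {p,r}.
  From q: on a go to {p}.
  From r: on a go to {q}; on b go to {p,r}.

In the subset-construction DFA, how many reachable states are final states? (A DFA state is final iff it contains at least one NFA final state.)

Start state of the DFA: {p}.
{p} --a--> {q}  [new]
{p} --b--> {p,r}  [new]
{q} --a--> {p}  [seen]
{q} --b--> ∅  [new]
{p,r} --a--> {q}  [seen]
{p,r} --b--> {p,r}  [seen]
∅ --a--> ∅  [seen]
∅ --b--> ∅  [seen]
Reachable DFA states: {p}, {q}, {p,r}, ∅.
Accepting DFA states (contain an NFA accepting state): {p}, {p,r}.

2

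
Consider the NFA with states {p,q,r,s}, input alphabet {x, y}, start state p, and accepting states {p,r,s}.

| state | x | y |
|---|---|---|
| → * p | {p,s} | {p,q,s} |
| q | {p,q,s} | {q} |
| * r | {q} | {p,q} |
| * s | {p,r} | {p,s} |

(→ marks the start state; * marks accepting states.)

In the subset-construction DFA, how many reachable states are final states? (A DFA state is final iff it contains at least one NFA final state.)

Start state of the DFA: {p}.
{p} --x--> {p,s}  [new]
{p} --y--> {p,q,s}  [new]
{p,s} --x--> {p,r,s}  [new]
{p,s} --y--> {p,q,s}  [seen]
{p,q,s} --x--> {p,q,r,s}  [new]
{p,q,s} --y--> {p,q,s}  [seen]
{p,r,s} --x--> {p,q,r,s}  [seen]
{p,r,s} --y--> {p,q,s}  [seen]
{p,q,r,s} --x--> {p,q,r,s}  [seen]
{p,q,r,s} --y--> {p,q,s}  [seen]
Reachable DFA states: {p}, {p,s}, {p,q,s}, {p,r,s}, {p,q,r,s}.
Accepting DFA states (contain an NFA accepting state): {p}, {p,s}, {p,q,s}, {p,r,s}, {p,q,r,s}.

5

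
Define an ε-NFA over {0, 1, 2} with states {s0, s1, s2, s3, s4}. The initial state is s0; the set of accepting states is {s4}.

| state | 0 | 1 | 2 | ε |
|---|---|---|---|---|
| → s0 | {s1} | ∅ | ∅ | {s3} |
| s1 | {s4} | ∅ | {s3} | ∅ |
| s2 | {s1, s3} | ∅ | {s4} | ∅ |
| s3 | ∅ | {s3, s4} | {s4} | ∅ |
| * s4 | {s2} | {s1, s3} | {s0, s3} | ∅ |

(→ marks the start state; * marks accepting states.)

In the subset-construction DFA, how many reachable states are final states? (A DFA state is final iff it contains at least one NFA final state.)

5

Start state of the DFA: {s0, s3} (ε-closure of the NFA start).
{s0, s3} --0--> {s1}  [new]
{s0, s3} --1--> {s3, s4}  [new]
{s0, s3} --2--> {s4}  [new]
{s1} --0--> {s4}  [seen]
{s1} --1--> ∅  [new]
{s1} --2--> {s3}  [new]
{s3, s4} --0--> {s2}  [new]
{s3, s4} --1--> {s1, s3, s4}  [new]
{s3, s4} --2--> {s0, s3, s4}  [new]
{s4} --0--> {s2}  [seen]
{s4} --1--> {s1, s3}  [new]
{s4} --2--> {s0, s3}  [seen]
∅ --0--> ∅  [seen]
∅ --1--> ∅  [seen]
∅ --2--> ∅  [seen]
{s3} --0--> ∅  [seen]
{s3} --1--> {s3, s4}  [seen]
{s3} --2--> {s4}  [seen]
{s2} --0--> {s1, s3}  [seen]
{s2} --1--> ∅  [seen]
{s2} --2--> {s4}  [seen]
{s1, s3, s4} --0--> {s2, s4}  [new]
{s1, s3, s4} --1--> {s1, s3, s4}  [seen]
{s1, s3, s4} --2--> {s0, s3, s4}  [seen]
{s0, s3, s4} --0--> {s1, s2}  [new]
{s0, s3, s4} --1--> {s1, s3, s4}  [seen]
{s0, s3, s4} --2--> {s0, s3, s4}  [seen]
{s1, s3} --0--> {s4}  [seen]
{s1, s3} --1--> {s3, s4}  [seen]
{s1, s3} --2--> {s3, s4}  [seen]
{s2, s4} --0--> {s1, s2, s3}  [new]
{s2, s4} --1--> {s1, s3}  [seen]
{s2, s4} --2--> {s0, s3, s4}  [seen]
{s1, s2} --0--> {s1, s3, s4}  [seen]
{s1, s2} --1--> ∅  [seen]
{s1, s2} --2--> {s3, s4}  [seen]
{s1, s2, s3} --0--> {s1, s3, s4}  [seen]
{s1, s2, s3} --1--> {s3, s4}  [seen]
{s1, s2, s3} --2--> {s3, s4}  [seen]
Reachable DFA states: {s0, s3}, {s1}, {s3, s4}, {s4}, ∅, {s3}, {s2}, {s1, s3, s4}, {s0, s3, s4}, {s1, s3}, {s2, s4}, {s1, s2}, {s1, s2, s3}.
Accepting DFA states (contain an NFA accepting state): {s3, s4}, {s4}, {s1, s3, s4}, {s0, s3, s4}, {s2, s4}.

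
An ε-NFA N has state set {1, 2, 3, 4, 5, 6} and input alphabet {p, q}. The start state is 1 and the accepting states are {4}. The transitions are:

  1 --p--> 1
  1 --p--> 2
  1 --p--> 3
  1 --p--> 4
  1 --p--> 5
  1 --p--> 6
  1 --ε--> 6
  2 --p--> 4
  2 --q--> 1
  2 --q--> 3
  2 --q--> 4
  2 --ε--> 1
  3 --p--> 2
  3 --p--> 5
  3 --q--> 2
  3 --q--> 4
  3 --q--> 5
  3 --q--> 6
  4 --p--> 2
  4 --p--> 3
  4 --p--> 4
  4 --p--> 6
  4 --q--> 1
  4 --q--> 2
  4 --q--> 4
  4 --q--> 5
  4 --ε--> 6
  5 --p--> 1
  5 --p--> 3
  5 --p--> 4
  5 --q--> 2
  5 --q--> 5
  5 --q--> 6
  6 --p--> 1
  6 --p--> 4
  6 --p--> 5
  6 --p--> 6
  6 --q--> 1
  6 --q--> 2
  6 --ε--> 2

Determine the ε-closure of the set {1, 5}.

Begin with {1, 5}.
1 →ε {6}; add 6.
6 →ε {2}; add 2.
ε-closure = {1, 2, 5, 6}.

{1, 2, 5, 6}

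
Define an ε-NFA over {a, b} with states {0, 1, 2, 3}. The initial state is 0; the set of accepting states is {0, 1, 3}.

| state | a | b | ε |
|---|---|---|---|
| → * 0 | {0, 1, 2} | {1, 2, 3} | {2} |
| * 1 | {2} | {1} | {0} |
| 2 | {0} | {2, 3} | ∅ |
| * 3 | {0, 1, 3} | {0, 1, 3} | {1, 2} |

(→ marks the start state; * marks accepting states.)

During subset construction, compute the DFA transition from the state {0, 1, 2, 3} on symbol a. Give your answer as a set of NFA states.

{0, 1, 2, 3}

δ(0,a) = {0, 1, 2}; δ(1,a) = {2}; δ(2,a) = {0}; δ(3,a) = {0, 1, 3}.
Union: {0, 1, 2, 3}.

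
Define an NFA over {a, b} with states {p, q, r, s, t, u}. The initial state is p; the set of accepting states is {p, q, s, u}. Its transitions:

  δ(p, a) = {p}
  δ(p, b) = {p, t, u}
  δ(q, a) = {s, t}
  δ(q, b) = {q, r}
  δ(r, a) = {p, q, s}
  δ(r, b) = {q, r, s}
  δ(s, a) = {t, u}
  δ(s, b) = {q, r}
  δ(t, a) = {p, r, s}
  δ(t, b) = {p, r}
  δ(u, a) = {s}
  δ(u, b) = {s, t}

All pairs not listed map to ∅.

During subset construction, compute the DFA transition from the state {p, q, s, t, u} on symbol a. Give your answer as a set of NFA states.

δ(p,a) = {p}; δ(q,a) = {s, t}; δ(s,a) = {t, u}; δ(t,a) = {p, r, s}; δ(u,a) = {s}.
Union: {p, r, s, t, u}.

{p, r, s, t, u}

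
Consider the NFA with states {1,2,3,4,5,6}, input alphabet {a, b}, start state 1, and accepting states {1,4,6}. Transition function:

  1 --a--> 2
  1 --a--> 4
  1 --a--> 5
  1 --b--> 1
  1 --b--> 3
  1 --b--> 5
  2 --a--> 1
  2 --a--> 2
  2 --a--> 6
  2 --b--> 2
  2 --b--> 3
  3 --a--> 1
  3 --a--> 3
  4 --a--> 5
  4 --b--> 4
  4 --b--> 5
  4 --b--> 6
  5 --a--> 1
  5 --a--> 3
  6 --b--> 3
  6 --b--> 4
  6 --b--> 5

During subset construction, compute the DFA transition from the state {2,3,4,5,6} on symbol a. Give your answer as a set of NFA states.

δ(2,a) = {1,2,6}; δ(3,a) = {1,3}; δ(4,a) = {5}; δ(5,a) = {1,3}; δ(6,a) = ∅.
Union: {1,2,3,5,6}.

{1,2,3,5,6}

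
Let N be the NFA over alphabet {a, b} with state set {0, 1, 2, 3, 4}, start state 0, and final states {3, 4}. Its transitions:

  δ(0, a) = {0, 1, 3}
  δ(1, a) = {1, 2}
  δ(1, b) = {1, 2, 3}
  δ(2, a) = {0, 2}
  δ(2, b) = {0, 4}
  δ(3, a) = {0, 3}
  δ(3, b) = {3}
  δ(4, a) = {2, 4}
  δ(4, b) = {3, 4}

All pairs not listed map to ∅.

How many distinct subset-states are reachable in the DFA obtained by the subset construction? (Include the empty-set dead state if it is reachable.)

Start state of the DFA: {0}.
{0} --a--> {0, 1, 3}  [new]
{0} --b--> ∅  [new]
{0, 1, 3} --a--> {0, 1, 2, 3}  [new]
{0, 1, 3} --b--> {1, 2, 3}  [new]
∅ --a--> ∅  [seen]
∅ --b--> ∅  [seen]
{0, 1, 2, 3} --a--> {0, 1, 2, 3}  [seen]
{0, 1, 2, 3} --b--> {0, 1, 2, 3, 4}  [new]
{1, 2, 3} --a--> {0, 1, 2, 3}  [seen]
{1, 2, 3} --b--> {0, 1, 2, 3, 4}  [seen]
{0, 1, 2, 3, 4} --a--> {0, 1, 2, 3, 4}  [seen]
{0, 1, 2, 3, 4} --b--> {0, 1, 2, 3, 4}  [seen]
Reachable DFA states: {0}, {0, 1, 3}, ∅, {0, 1, 2, 3}, {1, 2, 3}, {0, 1, 2, 3, 4}.

6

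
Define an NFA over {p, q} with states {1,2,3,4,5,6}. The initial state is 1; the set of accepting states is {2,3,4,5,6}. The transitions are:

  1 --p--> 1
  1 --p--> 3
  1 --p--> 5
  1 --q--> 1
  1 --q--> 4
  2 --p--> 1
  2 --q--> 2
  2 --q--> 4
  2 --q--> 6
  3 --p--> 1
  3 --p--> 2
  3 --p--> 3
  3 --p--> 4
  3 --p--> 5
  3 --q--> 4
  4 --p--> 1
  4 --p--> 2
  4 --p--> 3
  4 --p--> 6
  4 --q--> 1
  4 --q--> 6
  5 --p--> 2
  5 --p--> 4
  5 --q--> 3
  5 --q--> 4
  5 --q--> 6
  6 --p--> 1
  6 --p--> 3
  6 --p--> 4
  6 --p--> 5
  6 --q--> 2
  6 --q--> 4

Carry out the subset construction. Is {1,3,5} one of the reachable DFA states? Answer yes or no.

Start state of the DFA: {1}.
{1} --p--> {1,3,5}  [new]
{1} --q--> {1,4}  [new]
{1,3,5} --p--> {1,2,3,4,5}  [new]
{1,3,5} --q--> {1,3,4,6}  [new]
{1,4} --p--> {1,2,3,5,6}  [new]
{1,4} --q--> {1,4,6}  [new]
{1,2,3,4,5} --p--> {1,2,3,4,5,6}  [new]
{1,2,3,4,5} --q--> {1,2,3,4,6}  [new]
{1,3,4,6} --p--> {1,2,3,4,5,6}  [seen]
{1,3,4,6} --q--> {1,2,4,6}  [new]
{1,2,3,5,6} --p--> {1,2,3,4,5}  [seen]
{1,2,3,5,6} --q--> {1,2,3,4,6}  [seen]
{1,4,6} --p--> {1,2,3,4,5,6}  [seen]
{1,4,6} --q--> {1,2,4,6}  [seen]
{1,2,3,4,5,6} --p--> {1,2,3,4,5,6}  [seen]
{1,2,3,4,5,6} --q--> {1,2,3,4,6}  [seen]
{1,2,3,4,6} --p--> {1,2,3,4,5,6}  [seen]
{1,2,3,4,6} --q--> {1,2,4,6}  [seen]
{1,2,4,6} --p--> {1,2,3,4,5,6}  [seen]
{1,2,4,6} --q--> {1,2,4,6}  [seen]
Reachable DFA states: {1}, {1,3,5}, {1,4}, {1,2,3,4,5}, {1,3,4,6}, {1,2,3,5,6}, {1,4,6}, {1,2,3,4,5,6}, {1,2,3,4,6}, {1,2,4,6}.
{1,3,5} is among them.

yes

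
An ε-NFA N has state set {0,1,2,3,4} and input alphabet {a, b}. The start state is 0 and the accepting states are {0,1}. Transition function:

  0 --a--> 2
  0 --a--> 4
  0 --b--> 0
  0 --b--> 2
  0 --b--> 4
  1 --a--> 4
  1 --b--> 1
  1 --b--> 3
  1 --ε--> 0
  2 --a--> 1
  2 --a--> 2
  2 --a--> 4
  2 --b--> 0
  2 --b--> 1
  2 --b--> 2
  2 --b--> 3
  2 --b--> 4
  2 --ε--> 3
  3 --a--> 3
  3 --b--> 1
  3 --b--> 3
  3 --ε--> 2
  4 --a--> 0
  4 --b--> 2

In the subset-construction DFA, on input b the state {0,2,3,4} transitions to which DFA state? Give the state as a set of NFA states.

δ(0,b) = {0,2,4}; δ(2,b) = {0,1,2,3,4}; δ(3,b) = {1,3}; δ(4,b) = {2}.
Union: {0,1,2,3,4}.

{0,1,2,3,4}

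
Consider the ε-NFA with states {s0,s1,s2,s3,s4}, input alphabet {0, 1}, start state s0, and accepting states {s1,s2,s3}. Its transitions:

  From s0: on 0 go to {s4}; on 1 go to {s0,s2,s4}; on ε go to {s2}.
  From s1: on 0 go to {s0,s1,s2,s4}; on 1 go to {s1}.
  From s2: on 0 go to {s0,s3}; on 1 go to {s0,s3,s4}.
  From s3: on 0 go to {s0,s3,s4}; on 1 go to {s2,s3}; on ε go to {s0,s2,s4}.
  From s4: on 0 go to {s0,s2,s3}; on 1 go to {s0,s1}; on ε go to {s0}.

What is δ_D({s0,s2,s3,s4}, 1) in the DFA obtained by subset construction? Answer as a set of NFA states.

δ(s0,1) = {s0,s2,s4}; δ(s2,1) = {s0,s3,s4}; δ(s3,1) = {s2,s3}; δ(s4,1) = {s0,s1}.
Union: {s0,s1,s2,s3,s4}.

{s0,s1,s2,s3,s4}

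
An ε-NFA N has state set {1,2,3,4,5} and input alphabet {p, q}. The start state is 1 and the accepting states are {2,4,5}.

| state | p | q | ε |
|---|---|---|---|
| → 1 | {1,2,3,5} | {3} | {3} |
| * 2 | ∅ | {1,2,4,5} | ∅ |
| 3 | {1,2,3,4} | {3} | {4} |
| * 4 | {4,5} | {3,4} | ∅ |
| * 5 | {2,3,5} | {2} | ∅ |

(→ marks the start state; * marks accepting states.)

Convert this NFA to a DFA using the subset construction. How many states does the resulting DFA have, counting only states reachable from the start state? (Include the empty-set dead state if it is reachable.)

Start state of the DFA: {1,3,4} (ε-closure of the NFA start).
{1,3,4} --p--> {1,2,3,4,5}  [new]
{1,3,4} --q--> {3,4}  [new]
{1,2,3,4,5} --p--> {1,2,3,4,5}  [seen]
{1,2,3,4,5} --q--> {1,2,3,4,5}  [seen]
{3,4} --p--> {1,2,3,4,5}  [seen]
{3,4} --q--> {3,4}  [seen]
Reachable DFA states: {1,3,4}, {1,2,3,4,5}, {3,4}.

3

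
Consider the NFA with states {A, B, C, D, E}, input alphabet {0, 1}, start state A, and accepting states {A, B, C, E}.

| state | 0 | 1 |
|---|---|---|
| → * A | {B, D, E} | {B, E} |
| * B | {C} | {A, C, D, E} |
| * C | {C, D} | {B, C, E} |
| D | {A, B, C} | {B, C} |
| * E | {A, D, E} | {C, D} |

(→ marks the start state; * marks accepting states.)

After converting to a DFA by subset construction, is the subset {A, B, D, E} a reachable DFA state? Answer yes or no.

no

Start state of the DFA: {A}.
{A} --0--> {B, D, E}  [new]
{A} --1--> {B, E}  [new]
{B, D, E} --0--> {A, B, C, D, E}  [new]
{B, D, E} --1--> {A, B, C, D, E}  [seen]
{B, E} --0--> {A, C, D, E}  [new]
{B, E} --1--> {A, C, D, E}  [seen]
{A, B, C, D, E} --0--> {A, B, C, D, E}  [seen]
{A, B, C, D, E} --1--> {A, B, C, D, E}  [seen]
{A, C, D, E} --0--> {A, B, C, D, E}  [seen]
{A, C, D, E} --1--> {B, C, D, E}  [new]
{B, C, D, E} --0--> {A, B, C, D, E}  [seen]
{B, C, D, E} --1--> {A, B, C, D, E}  [seen]
Reachable DFA states: {A}, {B, D, E}, {B, E}, {A, B, C, D, E}, {A, C, D, E}, {B, C, D, E}.
{A, B, D, E} is not among them.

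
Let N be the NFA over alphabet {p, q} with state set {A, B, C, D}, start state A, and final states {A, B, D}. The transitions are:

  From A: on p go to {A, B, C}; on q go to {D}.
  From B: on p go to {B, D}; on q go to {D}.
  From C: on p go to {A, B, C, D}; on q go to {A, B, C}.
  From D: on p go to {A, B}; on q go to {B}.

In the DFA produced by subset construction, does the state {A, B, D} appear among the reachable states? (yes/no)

yes

Start state of the DFA: {A}.
{A} --p--> {A, B, C}  [new]
{A} --q--> {D}  [new]
{A, B, C} --p--> {A, B, C, D}  [new]
{A, B, C} --q--> {A, B, C, D}  [seen]
{D} --p--> {A, B}  [new]
{D} --q--> {B}  [new]
{A, B, C, D} --p--> {A, B, C, D}  [seen]
{A, B, C, D} --q--> {A, B, C, D}  [seen]
{A, B} --p--> {A, B, C, D}  [seen]
{A, B} --q--> {D}  [seen]
{B} --p--> {B, D}  [new]
{B} --q--> {D}  [seen]
{B, D} --p--> {A, B, D}  [new]
{B, D} --q--> {B, D}  [seen]
{A, B, D} --p--> {A, B, C, D}  [seen]
{A, B, D} --q--> {B, D}  [seen]
Reachable DFA states: {A}, {A, B, C}, {D}, {A, B, C, D}, {A, B}, {B}, {B, D}, {A, B, D}.
{A, B, D} is among them.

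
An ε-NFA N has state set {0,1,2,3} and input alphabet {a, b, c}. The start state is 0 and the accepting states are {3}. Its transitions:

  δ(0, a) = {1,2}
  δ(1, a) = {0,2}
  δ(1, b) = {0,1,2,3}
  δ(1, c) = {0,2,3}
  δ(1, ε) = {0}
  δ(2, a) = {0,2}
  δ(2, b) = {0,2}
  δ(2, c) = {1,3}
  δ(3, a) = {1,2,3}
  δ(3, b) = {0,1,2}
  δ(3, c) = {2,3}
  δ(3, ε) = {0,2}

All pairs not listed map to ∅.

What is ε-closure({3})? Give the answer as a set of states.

{0,2,3}

Begin with {3}.
3 →ε {0,2}; add 0, 2.
ε-closure = {0,2,3}.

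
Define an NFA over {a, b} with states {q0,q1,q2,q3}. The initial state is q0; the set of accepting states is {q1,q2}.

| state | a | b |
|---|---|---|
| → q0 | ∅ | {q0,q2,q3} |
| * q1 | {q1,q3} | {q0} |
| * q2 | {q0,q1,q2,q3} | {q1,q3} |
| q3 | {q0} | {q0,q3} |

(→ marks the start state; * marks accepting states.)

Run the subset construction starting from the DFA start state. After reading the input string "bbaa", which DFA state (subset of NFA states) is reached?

Start: {q0}.
δ(q0,b) = {q0,q2,q3}.
Union: {q0,q2,q3}.
After b: {q0,q2,q3}.
δ(q0,b) = {q0,q2,q3}; δ(q2,b) = {q1,q3}; δ(q3,b) = {q0,q3}.
Union: {q0,q1,q2,q3}.
After b: {q0,q1,q2,q3}.
δ(q0,a) = ∅; δ(q1,a) = {q1,q3}; δ(q2,a) = {q0,q1,q2,q3}; δ(q3,a) = {q0}.
Union: {q0,q1,q2,q3}.
After a: {q0,q1,q2,q3}.
δ(q0,a) = ∅; δ(q1,a) = {q1,q3}; δ(q2,a) = {q0,q1,q2,q3}; δ(q3,a) = {q0}.
Union: {q0,q1,q2,q3}.
After a: {q0,q1,q2,q3}.

{q0,q1,q2,q3}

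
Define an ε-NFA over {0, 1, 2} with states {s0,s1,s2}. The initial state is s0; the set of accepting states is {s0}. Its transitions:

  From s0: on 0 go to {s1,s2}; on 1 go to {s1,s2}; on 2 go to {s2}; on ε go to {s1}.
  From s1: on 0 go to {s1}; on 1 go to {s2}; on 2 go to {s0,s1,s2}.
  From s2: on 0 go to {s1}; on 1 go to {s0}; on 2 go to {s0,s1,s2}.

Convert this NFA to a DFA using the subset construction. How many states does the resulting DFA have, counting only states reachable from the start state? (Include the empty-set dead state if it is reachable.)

5

Start state of the DFA: {s0,s1} (ε-closure of the NFA start).
{s0,s1} --0--> {s1,s2}  [new]
{s0,s1} --1--> {s1,s2}  [seen]
{s0,s1} --2--> {s0,s1,s2}  [new]
{s1,s2} --0--> {s1}  [new]
{s1,s2} --1--> {s0,s1,s2}  [seen]
{s1,s2} --2--> {s0,s1,s2}  [seen]
{s0,s1,s2} --0--> {s1,s2}  [seen]
{s0,s1,s2} --1--> {s0,s1,s2}  [seen]
{s0,s1,s2} --2--> {s0,s1,s2}  [seen]
{s1} --0--> {s1}  [seen]
{s1} --1--> {s2}  [new]
{s1} --2--> {s0,s1,s2}  [seen]
{s2} --0--> {s1}  [seen]
{s2} --1--> {s0,s1}  [seen]
{s2} --2--> {s0,s1,s2}  [seen]
Reachable DFA states: {s0,s1}, {s1,s2}, {s0,s1,s2}, {s1}, {s2}.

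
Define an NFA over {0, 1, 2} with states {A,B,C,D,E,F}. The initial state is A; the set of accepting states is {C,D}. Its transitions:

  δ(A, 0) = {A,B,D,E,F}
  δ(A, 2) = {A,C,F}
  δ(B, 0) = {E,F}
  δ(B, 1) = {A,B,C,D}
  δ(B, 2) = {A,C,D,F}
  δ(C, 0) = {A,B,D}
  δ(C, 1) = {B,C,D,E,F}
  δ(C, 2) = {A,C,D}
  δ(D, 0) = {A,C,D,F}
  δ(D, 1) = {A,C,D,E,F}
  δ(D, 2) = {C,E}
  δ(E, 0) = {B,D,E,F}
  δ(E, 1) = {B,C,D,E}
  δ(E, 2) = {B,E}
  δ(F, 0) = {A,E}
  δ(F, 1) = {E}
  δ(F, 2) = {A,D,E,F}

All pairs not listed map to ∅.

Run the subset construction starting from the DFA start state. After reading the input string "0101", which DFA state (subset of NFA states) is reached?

Start: {A}.
δ(A,0) = {A,B,D,E,F}.
Union: {A,B,D,E,F}.
After 0: {A,B,D,E,F}.
δ(A,1) = ∅; δ(B,1) = {A,B,C,D}; δ(D,1) = {A,C,D,E,F}; δ(E,1) = {B,C,D,E}; δ(F,1) = {E}.
Union: {A,B,C,D,E,F}.
After 1: {A,B,C,D,E,F}.
δ(A,0) = {A,B,D,E,F}; δ(B,0) = {E,F}; δ(C,0) = {A,B,D}; δ(D,0) = {A,C,D,F}; δ(E,0) = {B,D,E,F}; δ(F,0) = {A,E}.
Union: {A,B,C,D,E,F}.
After 0: {A,B,C,D,E,F}.
δ(A,1) = ∅; δ(B,1) = {A,B,C,D}; δ(C,1) = {B,C,D,E,F}; δ(D,1) = {A,C,D,E,F}; δ(E,1) = {B,C,D,E}; δ(F,1) = {E}.
Union: {A,B,C,D,E,F}.
After 1: {A,B,C,D,E,F}.

{A,B,C,D,E,F}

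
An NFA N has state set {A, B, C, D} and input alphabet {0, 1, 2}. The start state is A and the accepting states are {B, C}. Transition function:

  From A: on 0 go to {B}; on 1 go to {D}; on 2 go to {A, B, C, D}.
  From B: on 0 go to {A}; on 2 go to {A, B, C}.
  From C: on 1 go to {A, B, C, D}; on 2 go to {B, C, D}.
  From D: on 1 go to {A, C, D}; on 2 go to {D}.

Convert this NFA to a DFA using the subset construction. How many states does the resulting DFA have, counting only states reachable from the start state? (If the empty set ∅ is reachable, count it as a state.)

Start state of the DFA: {A}.
{A} --0--> {B}  [new]
{A} --1--> {D}  [new]
{A} --2--> {A, B, C, D}  [new]
{B} --0--> {A}  [seen]
{B} --1--> ∅  [new]
{B} --2--> {A, B, C}  [new]
{D} --0--> ∅  [seen]
{D} --1--> {A, C, D}  [new]
{D} --2--> {D}  [seen]
{A, B, C, D} --0--> {A, B}  [new]
{A, B, C, D} --1--> {A, B, C, D}  [seen]
{A, B, C, D} --2--> {A, B, C, D}  [seen]
∅ --0--> ∅  [seen]
∅ --1--> ∅  [seen]
∅ --2--> ∅  [seen]
{A, B, C} --0--> {A, B}  [seen]
{A, B, C} --1--> {A, B, C, D}  [seen]
{A, B, C} --2--> {A, B, C, D}  [seen]
{A, C, D} --0--> {B}  [seen]
{A, C, D} --1--> {A, B, C, D}  [seen]
{A, C, D} --2--> {A, B, C, D}  [seen]
{A, B} --0--> {A, B}  [seen]
{A, B} --1--> {D}  [seen]
{A, B} --2--> {A, B, C, D}  [seen]
Reachable DFA states: {A}, {B}, {D}, {A, B, C, D}, ∅, {A, B, C}, {A, C, D}, {A, B}.

8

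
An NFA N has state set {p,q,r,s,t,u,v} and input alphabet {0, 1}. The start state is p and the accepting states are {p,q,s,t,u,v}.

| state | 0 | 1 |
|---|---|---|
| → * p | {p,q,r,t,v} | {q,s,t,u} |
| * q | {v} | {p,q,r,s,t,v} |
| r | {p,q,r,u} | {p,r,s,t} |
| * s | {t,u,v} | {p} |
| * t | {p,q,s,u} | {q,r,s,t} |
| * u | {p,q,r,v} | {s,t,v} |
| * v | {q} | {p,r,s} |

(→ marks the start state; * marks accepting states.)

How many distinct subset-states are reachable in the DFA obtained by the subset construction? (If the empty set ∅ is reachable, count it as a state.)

Start state of the DFA: {p}.
{p} --0--> {p,q,r,t,v}  [new]
{p} --1--> {q,s,t,u}  [new]
{p,q,r,t,v} --0--> {p,q,r,s,t,u,v}  [new]
{p,q,r,t,v} --1--> {p,q,r,s,t,u,v}  [seen]
{q,s,t,u} --0--> {p,q,r,s,t,u,v}  [seen]
{q,s,t,u} --1--> {p,q,r,s,t,v}  [new]
{p,q,r,s,t,u,v} --0--> {p,q,r,s,t,u,v}  [seen]
{p,q,r,s,t,u,v} --1--> {p,q,r,s,t,u,v}  [seen]
{p,q,r,s,t,v} --0--> {p,q,r,s,t,u,v}  [seen]
{p,q,r,s,t,v} --1--> {p,q,r,s,t,u,v}  [seen]
Reachable DFA states: {p}, {p,q,r,t,v}, {q,s,t,u}, {p,q,r,s,t,u,v}, {p,q,r,s,t,v}.

5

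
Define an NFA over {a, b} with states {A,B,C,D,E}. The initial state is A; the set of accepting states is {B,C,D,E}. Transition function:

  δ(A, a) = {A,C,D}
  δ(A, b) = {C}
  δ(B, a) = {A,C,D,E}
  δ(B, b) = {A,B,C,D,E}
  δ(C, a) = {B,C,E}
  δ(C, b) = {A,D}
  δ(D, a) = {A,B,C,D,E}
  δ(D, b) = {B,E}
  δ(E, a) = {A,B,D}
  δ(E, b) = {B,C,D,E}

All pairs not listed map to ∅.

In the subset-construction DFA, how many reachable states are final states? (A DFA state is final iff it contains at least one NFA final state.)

Start state of the DFA: {A}.
{A} --a--> {A,C,D}  [new]
{A} --b--> {C}  [new]
{A,C,D} --a--> {A,B,C,D,E}  [new]
{A,C,D} --b--> {A,B,C,D,E}  [seen]
{C} --a--> {B,C,E}  [new]
{C} --b--> {A,D}  [new]
{A,B,C,D,E} --a--> {A,B,C,D,E}  [seen]
{A,B,C,D,E} --b--> {A,B,C,D,E}  [seen]
{B,C,E} --a--> {A,B,C,D,E}  [seen]
{B,C,E} --b--> {A,B,C,D,E}  [seen]
{A,D} --a--> {A,B,C,D,E}  [seen]
{A,D} --b--> {B,C,E}  [seen]
Reachable DFA states: {A}, {A,C,D}, {C}, {A,B,C,D,E}, {B,C,E}, {A,D}.
Accepting DFA states (contain an NFA accepting state): {A,C,D}, {C}, {A,B,C,D,E}, {B,C,E}, {A,D}.

5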